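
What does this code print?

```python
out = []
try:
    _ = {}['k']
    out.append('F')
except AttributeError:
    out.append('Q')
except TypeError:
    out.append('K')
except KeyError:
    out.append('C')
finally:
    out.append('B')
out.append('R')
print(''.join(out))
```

Execution trace: 'C' (except KeyError) → 'B' (finally) → 'R' (after the try/except). Output: CBR

Answer: CBR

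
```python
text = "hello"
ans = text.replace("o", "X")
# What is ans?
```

Trace:
`text = "hello"` → text = 'hello'
`ans = text.replace("o", "X")` → ans = 'hellX'
So ans = 'hellX'

Answer: 'hellX'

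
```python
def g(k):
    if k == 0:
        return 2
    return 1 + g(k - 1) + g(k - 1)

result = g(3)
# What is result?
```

g(k) = 1 + 2·g(k-1), g(0)=2. Closed form: (2+1)·2^3 - 1 = 23.

Answer: 23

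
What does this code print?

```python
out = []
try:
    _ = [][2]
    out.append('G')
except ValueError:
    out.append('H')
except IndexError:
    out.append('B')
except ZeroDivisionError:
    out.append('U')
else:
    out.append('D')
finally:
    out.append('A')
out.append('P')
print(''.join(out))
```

Execution trace: 'B' (except IndexError) → 'A' (finally) → 'P' (after the try/except). Output: BAP

Answer: BAP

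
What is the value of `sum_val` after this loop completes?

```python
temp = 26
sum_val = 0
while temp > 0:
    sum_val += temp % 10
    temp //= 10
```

Sum digits of 26
`sum_val` takes the values: 0 → 6 → 8

Answer: 8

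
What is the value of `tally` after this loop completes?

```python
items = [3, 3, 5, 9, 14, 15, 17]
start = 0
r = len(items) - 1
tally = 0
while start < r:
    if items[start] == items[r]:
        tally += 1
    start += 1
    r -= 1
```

Count matching pairs from ends
`tally` takes the values: 0

Answer: 0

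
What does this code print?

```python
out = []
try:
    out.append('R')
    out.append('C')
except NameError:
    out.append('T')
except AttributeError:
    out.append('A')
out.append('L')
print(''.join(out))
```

Execution trace: 'R' (try body) → 'C' (try body, no exception) → 'L' (after the try/except). Output: RCL

Answer: RCL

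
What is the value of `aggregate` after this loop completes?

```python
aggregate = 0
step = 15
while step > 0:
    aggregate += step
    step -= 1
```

Sum 15 down to 1
`aggregate` takes the values: 0 → 15 → 29 → 42 → 54 → 65 → 75 → 84 → 92 → 99 → 105 → 110 → 114 → 117 → 119 → 120

Answer: 120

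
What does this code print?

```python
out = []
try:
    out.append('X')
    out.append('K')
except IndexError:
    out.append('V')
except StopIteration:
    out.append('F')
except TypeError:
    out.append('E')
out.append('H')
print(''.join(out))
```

Execution trace: 'X' (try body) → 'K' (try body, no exception) → 'H' (after the try/except). Output: XKH

Answer: XKH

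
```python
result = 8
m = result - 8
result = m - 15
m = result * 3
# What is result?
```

Trace:
`result = 8` → result = 8
`m = result - 8` → m = 0
`result = m - 15` → result = -15
`m = result * 3` → m = -45
So result = -15

Answer: -15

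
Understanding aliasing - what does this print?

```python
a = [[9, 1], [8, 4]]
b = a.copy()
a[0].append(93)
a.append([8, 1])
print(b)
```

Key concept: shallow copy with nested lists.
Step by step:
`a = [[9, 1], [8, 4]]` → a = [[9, 1], [8, 4]]
`b = a.copy()` → b = [[9, 1], [8, 4]]
`a[0].append(93)` → a = [[9, 1, 93], [8, 4]]; b = [[9, 1, 93], [8, 4]]
`a.append([8, 1])` → a = [[9, 1, 93], [8, 4], [8, 1]]
`print(b)` → prints [[9, 1, 93], [8, 4]]

Answer: [[9, 1, 93], [8, 4]]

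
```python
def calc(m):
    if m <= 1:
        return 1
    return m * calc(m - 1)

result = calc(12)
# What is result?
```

calc(12) = 12 * 11 * 10 * 9 * 8 * 7 * 6 * 5 * 4 * 3 * 2 * 1 = 479001600

Answer: 479001600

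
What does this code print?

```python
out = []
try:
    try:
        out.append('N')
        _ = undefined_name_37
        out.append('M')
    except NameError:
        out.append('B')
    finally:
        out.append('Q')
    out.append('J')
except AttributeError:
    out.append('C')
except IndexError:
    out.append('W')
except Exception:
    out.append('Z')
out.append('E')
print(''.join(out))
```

Execution trace: 'N' (inner try body) → 'B' (inner except NameError) → 'Q' (inner finally) → 'J' (try body, no exception) → 'E' (after the try/except). Output: NBQJE

Answer: NBQJE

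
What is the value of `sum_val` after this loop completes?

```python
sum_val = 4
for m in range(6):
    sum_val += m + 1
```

Start at 4, add 1 to 6 = 25
`sum_val` takes the values: 4 → 5 → 7 → 10 → 14 → 19 → 25

Answer: 25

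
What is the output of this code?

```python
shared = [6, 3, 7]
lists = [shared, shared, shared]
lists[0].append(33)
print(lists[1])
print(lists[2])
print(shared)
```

Key concept: list of same reference.
Step by step:
`shared = [6, 3, 7]` → shared = [6, 3, 7]
`lists = [shared, shared, shared]` → lists = [[6, 3, 7], [6, 3, 7], [6, 3, 7]]
`lists[0].append(33)` → shared = [6, 3, 7, 33]; lists = [[6, 3, 7, 33], [6, 3, 7, 33], [6, 3, 7, 33]]
`print(lists[1])` → prints [6, 3, 7, 33]
`print(lists[2])` → prints [6, 3, 7, 33]
`print(shared)` → prints [6, 3, 7, 33]

Answer:
[6, 3, 7, 33]
[6, 3, 7, 33]
[6, 3, 7, 33]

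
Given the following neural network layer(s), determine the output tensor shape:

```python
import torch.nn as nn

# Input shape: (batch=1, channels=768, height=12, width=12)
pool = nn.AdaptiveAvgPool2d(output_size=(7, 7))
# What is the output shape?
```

Input: (1, 768, 12, 12) -> Output: (1, 768, 7, 7)

Answer: (1, 768, 7, 7)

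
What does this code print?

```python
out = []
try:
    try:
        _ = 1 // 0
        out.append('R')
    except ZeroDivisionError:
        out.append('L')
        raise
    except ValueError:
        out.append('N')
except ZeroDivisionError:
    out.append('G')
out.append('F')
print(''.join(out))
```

Execution trace: 'L' (inner except ZeroDivisionError) → 'G' (outer except ZeroDivisionError) → 'F' (after the try/except). Output: LGF

Answer: LGF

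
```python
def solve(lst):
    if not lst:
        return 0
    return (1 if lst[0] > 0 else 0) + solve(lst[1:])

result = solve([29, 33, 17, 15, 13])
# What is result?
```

Count of positive elements in [29, 33, 17, 15, 13] = 5

Answer: 5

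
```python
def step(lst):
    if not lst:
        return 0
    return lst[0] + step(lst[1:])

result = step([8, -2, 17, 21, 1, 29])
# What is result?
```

8 + (-2) + 17 + 21 + 1 + 29 + 0 = 74

Answer: 74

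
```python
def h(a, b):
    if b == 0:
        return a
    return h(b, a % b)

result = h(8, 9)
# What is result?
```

h(8, 9) -> h(9, 8) -> h(8, 1) -> h(1, 0) -> 1

Answer: 1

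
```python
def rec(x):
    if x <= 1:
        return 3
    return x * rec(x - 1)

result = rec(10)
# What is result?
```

rec(10) = 10 * 9 * 8 * 7 * 6 * 5 * 4 * 3 * 2 * 3 = 10886400

Answer: 10886400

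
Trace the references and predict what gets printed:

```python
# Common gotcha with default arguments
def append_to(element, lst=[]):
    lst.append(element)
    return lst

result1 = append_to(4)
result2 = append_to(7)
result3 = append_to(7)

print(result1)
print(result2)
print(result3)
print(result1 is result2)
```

Key concept: mutable default argument gotcha.
Step by step:
`result1 = append_to(4)` → result1 = [4]
`result2 = append_to(7)` → result1 = [4, 7] (same object as result2); result2 = [4, 7] (same object as result1)
`result3 = append_to(7)` → result1 = [4, 7, 7] (same object as result2, result3); result2 = [4, 7, 7] (same object as result1, result3); result3 = [4, 7, 7] (same object as result1, result2)
`print(result1)` → prints [4, 7, 7]
`print(result2)` → prints [4, 7, 7]
`print(result3)` → prints [4, 7, 7]
`print(result1 is result2)` → prints True

Answer:
[4, 7, 7]
[4, 7, 7]
[4, 7, 7]
True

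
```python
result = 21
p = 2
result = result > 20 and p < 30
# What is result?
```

Trace:
`result = 21` → result = 21
`p = 2` → p = 2
`result = result > 20 and p < 30` → result = True
So result = True

Answer: True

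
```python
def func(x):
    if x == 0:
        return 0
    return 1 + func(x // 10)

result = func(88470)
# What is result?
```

Count of digits of 88470: 5

Answer: 5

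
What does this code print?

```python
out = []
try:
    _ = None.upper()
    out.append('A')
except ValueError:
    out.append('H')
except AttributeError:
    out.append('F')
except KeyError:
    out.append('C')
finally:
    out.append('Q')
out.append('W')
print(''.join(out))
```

Execution trace: 'F' (except AttributeError) → 'Q' (finally) → 'W' (after the try/except). Output: FQW

Answer: FQW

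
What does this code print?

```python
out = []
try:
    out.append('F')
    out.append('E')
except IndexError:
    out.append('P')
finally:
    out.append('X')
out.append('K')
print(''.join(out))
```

Execution trace: 'F' (try body) → 'E' (try body, no exception) → 'X' (finally) → 'K' (after the try/except). Output: FEXK

Answer: FEXK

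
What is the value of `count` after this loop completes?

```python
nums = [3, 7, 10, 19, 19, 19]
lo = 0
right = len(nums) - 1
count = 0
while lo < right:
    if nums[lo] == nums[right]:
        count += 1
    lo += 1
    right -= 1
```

Count matching pairs from ends
`count` takes the values: 0

Answer: 0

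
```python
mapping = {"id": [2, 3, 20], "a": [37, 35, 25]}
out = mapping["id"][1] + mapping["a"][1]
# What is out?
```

Trace:
`mapping = {"id": [2, 3, 20], "a": [37, 35, 25]}` → mapping = {'id': [2, 3, 20], 'a': [37, 35, 25]}
`out = mapping["id"][1] + mapping["a"][1]` → out = 38
So out = 38

Answer: 38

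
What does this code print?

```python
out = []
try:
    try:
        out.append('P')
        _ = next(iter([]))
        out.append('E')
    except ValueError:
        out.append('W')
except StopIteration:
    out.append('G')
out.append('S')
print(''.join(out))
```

Execution trace: 'P' (try body) → 'G' (outer except StopIteration) → 'S' (after the try/except). Output: PGS

Answer: PGS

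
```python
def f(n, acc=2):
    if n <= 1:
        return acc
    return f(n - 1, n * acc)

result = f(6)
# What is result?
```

Accumulator trace (n, acc): (6, 2) -> (5, 12) -> (4, 60) -> (3, 240) -> (2, 720) -> (1, 1440) -> return 1440

Answer: 1440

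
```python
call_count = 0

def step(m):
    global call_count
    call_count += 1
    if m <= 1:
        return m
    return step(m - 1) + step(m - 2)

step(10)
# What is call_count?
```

Calls(m) = 1 + Calls(m-1) + Calls(m-2); Calls(0)=Calls(1)=1. For m=10 this gives 177.

Answer: 177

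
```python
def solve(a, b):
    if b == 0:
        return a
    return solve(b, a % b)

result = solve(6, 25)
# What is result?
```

solve(6, 25) -> solve(25, 6) -> solve(6, 1) -> solve(1, 0) -> 1

Answer: 1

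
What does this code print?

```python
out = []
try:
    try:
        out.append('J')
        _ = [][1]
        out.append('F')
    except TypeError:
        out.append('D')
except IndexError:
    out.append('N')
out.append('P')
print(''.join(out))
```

Execution trace: 'J' (inner try body) → 'N' (outer except IndexError) → 'P' (after the try/except). Output: JNP

Answer: JNP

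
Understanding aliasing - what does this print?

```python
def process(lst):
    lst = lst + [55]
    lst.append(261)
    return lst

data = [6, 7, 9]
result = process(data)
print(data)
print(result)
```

Key concept: rebinding parameter vs mutation.
Step by step:
`data = [6, 7, 9]` → data = [6, 7, 9]
`result = process(data)` → result = [6, 7, 9, 55, 261]
`print(data)` → prints [6, 7, 9]
`print(result)` → prints [6, 7, 9, 55, 261]

Answer:
[6, 7, 9]
[6, 7, 9, 55, 261]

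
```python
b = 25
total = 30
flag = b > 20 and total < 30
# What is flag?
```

Trace:
`b = 25` → b = 25
`total = 30` → total = 30
`flag = b > 20 and total < 30` → flag = False
So flag = False

Answer: False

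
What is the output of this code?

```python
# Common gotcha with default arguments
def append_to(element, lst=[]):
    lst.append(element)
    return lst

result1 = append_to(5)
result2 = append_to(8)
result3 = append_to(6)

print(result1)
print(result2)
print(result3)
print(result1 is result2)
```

Key concept: mutable default argument gotcha.
Step by step:
`result1 = append_to(5)` → result1 = [5]
`result2 = append_to(8)` → result1 = [5, 8] (same object as result2); result2 = [5, 8] (same object as result1)
`result3 = append_to(6)` → result1 = [5, 8, 6] (same object as result2, result3); result2 = [5, 8, 6] (same object as result1, result3); result3 = [5, 8, 6] (same object as result1, result2)
`print(result1)` → prints [5, 8, 6]
`print(result2)` → prints [5, 8, 6]
`print(result3)` → prints [5, 8, 6]
`print(result1 is result2)` → prints True

Answer:
[5, 8, 6]
[5, 8, 6]
[5, 8, 6]
True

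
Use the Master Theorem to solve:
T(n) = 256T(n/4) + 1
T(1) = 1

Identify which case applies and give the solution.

a=256, b=4, f(n)=1. log_4(256) = 4. Since c=0 < 4, Case 1 applies: T(n) = Θ(n^log_b(a)) = O(n^4).

Answer: O(n^4) - Case 1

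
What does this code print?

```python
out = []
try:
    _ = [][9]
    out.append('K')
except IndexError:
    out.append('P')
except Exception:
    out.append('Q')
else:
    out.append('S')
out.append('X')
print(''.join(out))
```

Execution trace: 'P' (except IndexError) → 'X' (after the try/except). Output: PX

Answer: PX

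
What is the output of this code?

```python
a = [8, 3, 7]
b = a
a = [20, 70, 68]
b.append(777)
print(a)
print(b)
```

Key concept: rebinding vs mutation: a is rebound to a new list, b still points at the original.
Step by step:
`a = [8, 3, 7]` → a = [8, 3, 7]
`b = a` → b = [8, 3, 7] (same object as a)
`a = [20, 70, 68]` → a = [20, 70, 68]
`b.append(777)` → b = [8, 3, 7, 777]
`print(a)` → prints [20, 70, 68]
`print(b)` → prints [8, 3, 7, 777]

Answer:
[20, 70, 68]
[8, 3, 7, 777]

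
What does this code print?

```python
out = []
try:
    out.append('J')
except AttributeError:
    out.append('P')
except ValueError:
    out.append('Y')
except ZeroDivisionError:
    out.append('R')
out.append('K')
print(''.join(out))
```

Execution trace: 'J' (try body, no exception) → 'K' (after the try/except). Output: JK

Answer: JK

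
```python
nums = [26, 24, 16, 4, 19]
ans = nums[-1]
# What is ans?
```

Trace:
`nums = [26, 24, 16, 4, 19]` → nums = [26, 24, 16, 4, 19]
`ans = nums[-1]` → ans = 19
So ans = 19

Answer: 19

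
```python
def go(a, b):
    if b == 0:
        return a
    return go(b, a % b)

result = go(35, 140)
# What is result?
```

go(35, 140) -> go(140, 35) -> go(35, 0) -> 35

Answer: 35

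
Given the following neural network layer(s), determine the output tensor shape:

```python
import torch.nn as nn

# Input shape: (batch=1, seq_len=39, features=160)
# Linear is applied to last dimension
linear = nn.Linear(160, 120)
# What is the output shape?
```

Input: (1, 39, 160) -> Output: (1, 39, 120)

Answer: (1, 39, 120)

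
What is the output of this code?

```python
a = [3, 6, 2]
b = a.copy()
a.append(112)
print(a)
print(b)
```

Key concept: list.copy() creates independent copy.
Step by step:
`a = [3, 6, 2]` → a = [3, 6, 2]
`b = a.copy()` → b = [3, 6, 2]
`a.append(112)` → a = [3, 6, 2, 112]
`print(a)` → prints [3, 6, 2, 112]
`print(b)` → prints [3, 6, 2]

Answer:
[3, 6, 2, 112]
[3, 6, 2]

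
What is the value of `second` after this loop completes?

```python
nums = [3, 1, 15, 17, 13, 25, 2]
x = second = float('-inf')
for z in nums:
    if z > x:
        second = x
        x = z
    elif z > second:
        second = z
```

Second largest (with repeats) in [3, 1, 15, 17, 13, 25, 2]
`second` takes the values: -inf → 1 → 3 → 15 → 17

Answer: 17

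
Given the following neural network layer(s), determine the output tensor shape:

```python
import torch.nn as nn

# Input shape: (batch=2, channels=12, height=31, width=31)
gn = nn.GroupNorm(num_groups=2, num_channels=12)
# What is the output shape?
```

Input: (2, 12, 31, 31) -> Output: (2, 12, 31, 31)

Answer: (2, 12, 31, 31)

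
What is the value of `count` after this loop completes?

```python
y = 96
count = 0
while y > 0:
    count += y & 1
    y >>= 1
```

Count set bits in 96 (binary: 0b1100000)
`count` takes the values: 0 → 1 → 2

Answer: 2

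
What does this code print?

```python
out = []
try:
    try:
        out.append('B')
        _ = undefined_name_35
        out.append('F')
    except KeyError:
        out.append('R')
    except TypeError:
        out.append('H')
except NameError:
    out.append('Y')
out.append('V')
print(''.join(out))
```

Execution trace: 'B' (try body) → 'Y' (outer except NameError) → 'V' (after the try/except). Output: BYV

Answer: BYV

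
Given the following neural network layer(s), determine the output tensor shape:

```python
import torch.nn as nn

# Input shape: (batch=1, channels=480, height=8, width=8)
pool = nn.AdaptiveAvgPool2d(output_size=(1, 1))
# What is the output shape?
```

Input: (1, 480, 8, 8) -> Output: (1, 480, 1, 1)

Answer: (1, 480, 1, 1)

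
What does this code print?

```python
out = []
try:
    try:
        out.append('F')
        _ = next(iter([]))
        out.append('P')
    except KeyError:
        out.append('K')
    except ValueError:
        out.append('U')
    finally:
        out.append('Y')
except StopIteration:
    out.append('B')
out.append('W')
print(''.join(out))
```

Execution trace: 'F' (try body) → 'Y' (finally) → 'B' (outer except StopIteration) → 'W' (after the try/except). Output: FYBW

Answer: FYBW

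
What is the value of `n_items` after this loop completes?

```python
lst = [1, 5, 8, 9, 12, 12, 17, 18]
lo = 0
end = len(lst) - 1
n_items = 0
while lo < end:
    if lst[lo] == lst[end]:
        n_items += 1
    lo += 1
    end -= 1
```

Count matching pairs from ends
`n_items` takes the values: 0

Answer: 0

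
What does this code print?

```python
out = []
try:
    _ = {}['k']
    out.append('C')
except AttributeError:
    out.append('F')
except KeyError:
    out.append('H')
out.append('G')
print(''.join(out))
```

Execution trace: 'H' (except KeyError) → 'G' (after the try/except). Output: HG

Answer: HG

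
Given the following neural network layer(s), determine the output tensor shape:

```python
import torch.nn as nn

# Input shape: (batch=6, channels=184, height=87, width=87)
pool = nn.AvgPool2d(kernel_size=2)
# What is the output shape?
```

Input: (6, 184, 87, 87) -> Output: (6, 184, 43, 43)

Answer: (6, 184, 43, 43)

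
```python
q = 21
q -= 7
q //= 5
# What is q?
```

Trace:
`q = 21` → q = 21
`q -= 7` → q = 14
`q //= 5` → q = 2
So q = 2

Answer: 2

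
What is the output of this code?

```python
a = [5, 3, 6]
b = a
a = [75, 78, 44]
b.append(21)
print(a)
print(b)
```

Key concept: rebinding vs mutation: a is rebound to a new list, b still points at the original.
Step by step:
`a = [5, 3, 6]` → a = [5, 3, 6]
`b = a` → b = [5, 3, 6] (same object as a)
`a = [75, 78, 44]` → a = [75, 78, 44]
`b.append(21)` → b = [5, 3, 6, 21]
`print(a)` → prints [75, 78, 44]
`print(b)` → prints [5, 3, 6, 21]

Answer:
[75, 78, 44]
[5, 3, 6, 21]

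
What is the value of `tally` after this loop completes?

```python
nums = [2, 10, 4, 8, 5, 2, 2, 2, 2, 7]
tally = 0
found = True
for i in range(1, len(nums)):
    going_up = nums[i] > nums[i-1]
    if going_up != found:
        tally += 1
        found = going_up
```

Count direction changes in [2, 10, 4, 8, 5, 2, 2, 2, 2, 7]
`tally` takes the values: 0 → 1 → 2 → 3 → 4

Answer: 4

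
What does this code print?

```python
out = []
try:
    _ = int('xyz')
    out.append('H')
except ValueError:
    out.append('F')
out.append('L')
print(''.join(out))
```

Execution trace: 'F' (except ValueError) → 'L' (after the try/except). Output: FL

Answer: FL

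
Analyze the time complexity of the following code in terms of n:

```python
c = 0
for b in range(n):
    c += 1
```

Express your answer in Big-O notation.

Each loop level contributes: n. Multiplying the contributions gives O(n).

Answer: O(n)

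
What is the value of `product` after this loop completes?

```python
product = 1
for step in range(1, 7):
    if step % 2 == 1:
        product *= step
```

Product of odd numbers 1 to 6
`product` takes the values: 1 → 3 → 15

Answer: 15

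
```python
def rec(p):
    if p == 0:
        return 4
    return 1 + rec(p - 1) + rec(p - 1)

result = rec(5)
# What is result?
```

rec(p) = 1 + 2·rec(p-1), rec(0)=4. Closed form: (4+1)·2^5 - 1 = 159.

Answer: 159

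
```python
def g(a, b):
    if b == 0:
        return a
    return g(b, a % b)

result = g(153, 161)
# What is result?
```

g(153, 161) -> g(161, 153) -> g(153, 8) -> g(8, 1) -> g(1, 0) -> 1

Answer: 1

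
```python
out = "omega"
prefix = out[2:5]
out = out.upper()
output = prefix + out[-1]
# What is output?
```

Trace:
`out = "omega"` → out = 'omega'
`prefix = out[2:5]` → prefix = 'ega'
`out = out.upper()` → out = 'OMEGA'
`output = prefix + out[-1]` → output = 'egaA'
So output = 'egaA'

Answer: 'egaA'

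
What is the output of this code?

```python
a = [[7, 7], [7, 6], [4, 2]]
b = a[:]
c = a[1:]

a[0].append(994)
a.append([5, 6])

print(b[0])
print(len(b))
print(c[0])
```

Key concept: slice with nested mutation.
Step by step:
`a = [[7, 7], [7, 6], [4, 2]]` → a = [[7, 7], [7, 6], [4, 2]]
`b = a[:]` → b = [[7, 7], [7, 6], [4, 2]]
`c = a[1:]` → c = [[7, 6], [4, 2]]
`a[0].append(994)` → a = [[7, 7, 994], [7, 6], [4, 2]]; b = [[7, 7, 994], [7, 6], [4, 2]]
`a.append([5, 6])` → a = [[7, 7, 994], [7, 6], [4, 2], [5, 6]]
`print(b[0])` → prints [7, 7, 994]
`print(len(b))` → prints 3
`print(c[0])` → prints [7, 6]

Answer:
[7, 7, 994]
3
[7, 6]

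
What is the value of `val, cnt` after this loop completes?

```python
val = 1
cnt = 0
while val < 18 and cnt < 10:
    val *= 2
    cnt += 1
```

Double until >= 18 or 10 iterations
`val, cnt` takes the values: (1, 0) → (2, 0) → (2, 1) → (4, 1) → (4, 2) → (8, 2) → (8, 3) → (16, 3) → (16, 4) → (32, 4) → (32, 5)

Answer: 32, 5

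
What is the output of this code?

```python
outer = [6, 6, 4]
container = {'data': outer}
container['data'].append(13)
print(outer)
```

Key concept: dict holds reference to list.
Step by step:
`outer = [6, 6, 4]` → outer = [6, 6, 4]
`container = {'data': outer}` → container = {'data': [6, 6, 4]}
`container['data'].append(13)` → outer = [6, 6, 4, 13]; container = {'data': [6, 6, 4, 13]}
`print(outer)` → prints [6, 6, 4, 13]

Answer: [6, 6, 4, 13]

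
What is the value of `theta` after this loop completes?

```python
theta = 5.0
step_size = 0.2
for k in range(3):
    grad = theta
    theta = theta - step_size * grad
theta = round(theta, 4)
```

Gradient descent: w = 5.0 * (1 - 0.2)^3
`theta` takes the values: 5.0 → 4.0 → 3.2 → 2.56

Answer: 2.56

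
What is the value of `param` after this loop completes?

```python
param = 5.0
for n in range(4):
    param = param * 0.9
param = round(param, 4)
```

Exponential decay: 5.0 * 0.9^4
`param` takes the values: 5.0 → 4.5 → 4.05 → 3.645 → 3.2805

Answer: 3.2805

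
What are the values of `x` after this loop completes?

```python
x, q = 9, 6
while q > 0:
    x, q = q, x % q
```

GCD of 9 and 6
`x` takes the values: 9 → 6 → 3

Answer: 3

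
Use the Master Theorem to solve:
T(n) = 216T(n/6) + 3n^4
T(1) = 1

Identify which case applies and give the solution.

a=216, b=6, f(n)=3n^4. log_6(216) = 3. Since c=4 > 3 and the regularity condition holds (216(n/6)^4 = (216/6^4)n^4 with 216/6^4 < 1), Case 3 applies: T(n) = Θ(f(n)) = O(n^4).

Answer: O(n^4) - Case 3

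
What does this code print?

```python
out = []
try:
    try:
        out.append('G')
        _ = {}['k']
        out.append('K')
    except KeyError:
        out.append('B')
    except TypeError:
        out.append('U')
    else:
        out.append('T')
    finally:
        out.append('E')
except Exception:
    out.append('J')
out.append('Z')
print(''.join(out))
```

Execution trace: 'G' (inner try body) → 'B' (inner except KeyError) → 'E' (inner finally) → 'Z' (after the try/except). Output: GBEZ

Answer: GBEZ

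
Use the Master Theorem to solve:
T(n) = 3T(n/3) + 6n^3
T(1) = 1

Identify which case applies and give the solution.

a=3, b=3, f(n)=6n^3. log_3(3) = 1. Since c=3 > 1 and the regularity condition holds (3(n/3)^3 = (3/3^3)n^3 with 3/3^3 < 1), Case 3 applies: T(n) = Θ(f(n)) = O(n^3).

Answer: O(n^3) - Case 3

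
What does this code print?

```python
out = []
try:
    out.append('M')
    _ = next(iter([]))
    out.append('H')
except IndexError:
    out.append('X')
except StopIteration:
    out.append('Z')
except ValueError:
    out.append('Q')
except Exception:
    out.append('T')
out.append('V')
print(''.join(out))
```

Execution trace: 'M' (try body) → 'Z' (except StopIteration) → 'V' (after the try/except). Output: MZV

Answer: MZV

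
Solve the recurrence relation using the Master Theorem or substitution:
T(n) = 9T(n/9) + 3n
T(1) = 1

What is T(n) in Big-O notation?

By Master Theorem: a=9, b=9, f(n)=3n. Since log_9(9) = 1 and f(n) = Θ(n^1), Case 2 applies. T(n) = O(n log n).

Answer: O(n log n)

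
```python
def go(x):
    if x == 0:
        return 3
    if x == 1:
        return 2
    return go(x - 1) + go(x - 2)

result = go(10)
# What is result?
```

Build up from base cases: go(0)=3, go(1)=2, go(2)=5, go(3)=7, go(4)=12, go(5)=19, go(6)=31, ..., go(10)=212

Answer: 212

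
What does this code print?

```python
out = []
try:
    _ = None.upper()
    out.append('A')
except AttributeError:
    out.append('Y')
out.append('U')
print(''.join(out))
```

Execution trace: 'Y' (except AttributeError) → 'U' (after the try/except). Output: YU

Answer: YU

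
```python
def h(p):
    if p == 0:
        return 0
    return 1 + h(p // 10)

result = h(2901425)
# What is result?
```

Count of digits of 2901425: 7

Answer: 7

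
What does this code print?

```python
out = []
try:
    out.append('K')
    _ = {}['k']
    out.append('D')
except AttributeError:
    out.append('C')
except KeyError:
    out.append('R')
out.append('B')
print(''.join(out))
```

Execution trace: 'K' (try body) → 'R' (except KeyError) → 'B' (after the try/except). Output: KRB

Answer: KRB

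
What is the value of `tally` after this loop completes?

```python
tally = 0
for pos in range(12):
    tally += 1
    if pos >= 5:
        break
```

Loop breaks when pos reaches 5, tally is 6
`tally` takes the values: 0 → 1 → 2 → 3 → 4 → 5 → 6

Answer: 6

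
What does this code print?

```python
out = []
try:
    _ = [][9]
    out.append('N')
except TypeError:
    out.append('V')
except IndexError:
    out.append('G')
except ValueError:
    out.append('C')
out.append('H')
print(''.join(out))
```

Execution trace: 'G' (except IndexError) → 'H' (after the try/except). Output: GH

Answer: GH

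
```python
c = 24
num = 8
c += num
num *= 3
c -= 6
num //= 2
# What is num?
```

Trace:
`c = 24` → c = 24
`num = 8` → num = 8
`c += num` → c = 32
`num *= 3` → num = 24
`c -= 6` → c = 26
`num //= 2` → num = 12
So num = 12

Answer: 12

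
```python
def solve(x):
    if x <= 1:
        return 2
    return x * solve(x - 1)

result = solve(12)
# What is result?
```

solve(12) = 12 * 11 * 10 * 9 * 8 * 7 * 6 * 5 * 4 * 3 * 2 * 2 = 958003200

Answer: 958003200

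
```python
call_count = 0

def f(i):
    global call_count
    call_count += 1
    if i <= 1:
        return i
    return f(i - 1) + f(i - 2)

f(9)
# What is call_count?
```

Calls(i) = 1 + Calls(i-1) + Calls(i-2); Calls(0)=Calls(1)=1. For i=9 this gives 109.

Answer: 109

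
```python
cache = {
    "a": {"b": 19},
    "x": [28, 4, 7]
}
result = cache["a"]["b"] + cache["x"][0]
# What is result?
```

Trace:
`cache = { ...` → cache = {'a': {'b': 19}, 'x': [28, 4, 7]}
`result = cache["a"]["b"] + cache["x"][0]` → result = 47
So result = 47

Answer: 47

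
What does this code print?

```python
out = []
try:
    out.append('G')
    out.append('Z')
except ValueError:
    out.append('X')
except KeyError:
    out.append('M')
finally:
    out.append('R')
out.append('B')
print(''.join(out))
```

Execution trace: 'G' (try body) → 'Z' (try body, no exception) → 'R' (finally) → 'B' (after the try/except). Output: GZRB

Answer: GZRB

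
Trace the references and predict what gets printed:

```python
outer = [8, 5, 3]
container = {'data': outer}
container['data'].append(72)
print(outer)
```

Key concept: dict holds reference to list.
Step by step:
`outer = [8, 5, 3]` → outer = [8, 5, 3]
`container = {'data': outer}` → container = {'data': [8, 5, 3]}
`container['data'].append(72)` → outer = [8, 5, 3, 72]; container = {'data': [8, 5, 3, 72]}
`print(outer)` → prints [8, 5, 3, 72]

Answer: [8, 5, 3, 72]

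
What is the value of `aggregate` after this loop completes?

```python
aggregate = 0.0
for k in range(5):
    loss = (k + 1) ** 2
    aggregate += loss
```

Sum of squared losses 1² + 2² + ... + 5²
`aggregate` takes the values: 0.0 → 1.0 → 5.0 → 14.0 → 30.0 → 55.0

Answer: 55.0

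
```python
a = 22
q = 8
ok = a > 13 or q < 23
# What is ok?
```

Trace:
`a = 22` → a = 22
`q = 8` → q = 8
`ok = a > 13 or q < 23` → ok = True
So ok = True

Answer: True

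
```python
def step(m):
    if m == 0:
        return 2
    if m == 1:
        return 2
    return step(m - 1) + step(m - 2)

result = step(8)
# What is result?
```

Build up from base cases: step(0)=2, step(1)=2, step(2)=4, step(3)=6, step(4)=10, step(5)=16, step(6)=26, ..., step(8)=68

Answer: 68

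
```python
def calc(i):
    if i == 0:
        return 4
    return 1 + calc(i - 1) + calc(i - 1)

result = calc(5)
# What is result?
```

calc(i) = 1 + 2·calc(i-1), calc(0)=4. Closed form: (4+1)·2^5 - 1 = 159.

Answer: 159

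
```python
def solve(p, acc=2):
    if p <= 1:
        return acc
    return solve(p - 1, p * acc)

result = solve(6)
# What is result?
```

Accumulator trace (n, acc): (6, 2) -> (5, 12) -> (4, 60) -> (3, 240) -> (2, 720) -> (1, 1440) -> return 1440

Answer: 1440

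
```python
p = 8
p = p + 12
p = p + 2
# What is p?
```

Trace:
`p = 8` → p = 8
`p = p + 12` → p = 20
`p = p + 2` → p = 22
So p = 22

Answer: 22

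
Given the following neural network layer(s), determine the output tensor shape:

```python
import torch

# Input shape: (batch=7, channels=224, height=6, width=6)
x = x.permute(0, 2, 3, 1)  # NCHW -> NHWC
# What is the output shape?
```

Input: (7, 224, 6, 6) -> Output: (7, 6, 6, 224)

Answer: (7, 6, 6, 224)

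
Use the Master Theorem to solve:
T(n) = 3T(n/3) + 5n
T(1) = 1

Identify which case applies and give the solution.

a=3, b=3, f(n)=5n. log_3(3) = 1. Since c=1 = 1, Case 2 applies: T(n) = Θ(n^log_b(a) · log n) = O(n log n).

Answer: O(n log n) - Case 2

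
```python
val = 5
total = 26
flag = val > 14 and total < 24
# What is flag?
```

Trace:
`val = 5` → val = 5
`total = 26` → total = 26
`flag = val > 14 and total < 24` → flag = False
So flag = False

Answer: False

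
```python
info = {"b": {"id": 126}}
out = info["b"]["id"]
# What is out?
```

Trace:
`info = {"b": {"id": 126}}` → info = {'b': {'id': 126}}
`out = info["b"]["id"]` → out = 126
So out = 126

Answer: 126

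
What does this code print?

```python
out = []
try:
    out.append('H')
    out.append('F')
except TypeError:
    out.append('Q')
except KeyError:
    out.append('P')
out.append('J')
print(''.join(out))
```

Execution trace: 'H' (try body) → 'F' (try body, no exception) → 'J' (after the try/except). Output: HFJ

Answer: HFJ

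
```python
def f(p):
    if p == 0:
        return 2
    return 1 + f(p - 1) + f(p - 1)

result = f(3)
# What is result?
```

f(p) = 1 + 2·f(p-1), f(0)=2. Closed form: (2+1)·2^3 - 1 = 23.

Answer: 23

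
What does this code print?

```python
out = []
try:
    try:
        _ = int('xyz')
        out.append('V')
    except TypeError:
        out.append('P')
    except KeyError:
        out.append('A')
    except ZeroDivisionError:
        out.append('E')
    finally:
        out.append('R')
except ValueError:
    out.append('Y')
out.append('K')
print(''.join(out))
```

Execution trace: 'R' (finally) → 'Y' (outer except ValueError) → 'K' (after the try/except). Output: RYK

Answer: RYK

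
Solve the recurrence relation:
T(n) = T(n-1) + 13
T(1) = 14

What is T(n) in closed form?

Unrolling: T(n) = T(1) + 13·(n-1) = 14 + 13(n-1) = 13n + 1.

Answer: T(n) = 13n + 1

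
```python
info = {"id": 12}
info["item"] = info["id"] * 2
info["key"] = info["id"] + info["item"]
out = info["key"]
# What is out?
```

Trace:
`info = {"id": 12}` → info = {'id': 12}
`info["item"] = info["id"] * 2` → info = {'id': 12, 'item': 24}
`info["key"] = info["id"] + info["item"]` → info = {'id': 12, 'item': 24, 'key': 36}
`out = info["key"]` → out = 36
So out = 36

Answer: 36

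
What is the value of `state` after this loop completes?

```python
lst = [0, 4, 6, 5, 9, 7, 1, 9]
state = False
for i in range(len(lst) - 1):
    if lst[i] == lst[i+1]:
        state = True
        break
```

Check consecutive duplicates in [0, 4, 6, 5, 9, 7, 1, 9]
`state` takes the values: False

Answer: False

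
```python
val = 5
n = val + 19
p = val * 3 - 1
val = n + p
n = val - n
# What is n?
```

Trace:
`val = 5` → val = 5
`n = val + 19` → n = 24
`p = val * 3 - 1` → p = 14
`val = n + p` → val = 38
`n = val - n` → n = 14
So n = 14

Answer: 14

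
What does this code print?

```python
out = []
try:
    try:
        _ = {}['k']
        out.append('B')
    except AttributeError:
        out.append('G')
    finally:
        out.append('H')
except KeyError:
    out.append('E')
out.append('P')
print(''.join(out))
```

Execution trace: 'H' (inner finally) → 'E' (outer except KeyError) → 'P' (after the try/except). Output: HEP

Answer: HEP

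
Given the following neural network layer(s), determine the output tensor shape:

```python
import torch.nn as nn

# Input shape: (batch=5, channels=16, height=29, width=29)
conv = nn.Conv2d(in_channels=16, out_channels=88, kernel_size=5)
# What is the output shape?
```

Input: (5, 16, 29, 29) -> Output: (5, 88, 25, 25)

Answer: (5, 88, 25, 25)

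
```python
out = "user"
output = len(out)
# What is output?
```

Trace:
`out = "user"` → out = 'user'
`output = len(out)` → output = 4
So output = 4

Answer: 4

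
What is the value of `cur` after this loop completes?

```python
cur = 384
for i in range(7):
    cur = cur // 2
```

Halve 7 times: 384 // 2^7 = 3
`cur` takes the values: 384 → 192 → 96 → 48 → 24 → 12 → 6 → 3

Answer: 3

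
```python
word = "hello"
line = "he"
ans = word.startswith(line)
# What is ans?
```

Trace:
`word = "hello"` → word = 'hello'
`line = "he"` → line = 'he'
`ans = word.startswith(line)` → ans = True
So ans = True

Answer: True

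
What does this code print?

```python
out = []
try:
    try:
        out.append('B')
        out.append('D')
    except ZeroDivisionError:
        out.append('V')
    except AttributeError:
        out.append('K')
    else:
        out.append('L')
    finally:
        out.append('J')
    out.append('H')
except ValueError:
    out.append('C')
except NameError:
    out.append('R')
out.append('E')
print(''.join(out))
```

Execution trace: 'B' (inner try body) → 'D' (inner try body, no exception) → 'L' (inner else) → 'J' (inner finally) → 'H' (try body, no exception) → 'E' (after the try/except). Output: BDLJHE

Answer: BDLJHE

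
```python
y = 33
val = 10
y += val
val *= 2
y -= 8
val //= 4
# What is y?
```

Trace:
`y = 33` → y = 33
`val = 10` → val = 10
`y += val` → y = 43
`val *= 2` → val = 20
`y -= 8` → y = 35
`val //= 4` → val = 5
So y = 35

Answer: 35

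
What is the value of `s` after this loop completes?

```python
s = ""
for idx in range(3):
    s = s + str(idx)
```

Concatenate digits 0 to 2
`s` takes the values: "" → "0" → "01" → "012"

Answer: "012"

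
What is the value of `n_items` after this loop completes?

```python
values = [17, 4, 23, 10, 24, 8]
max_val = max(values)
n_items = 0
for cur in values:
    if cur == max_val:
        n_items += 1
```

Count of max value 24 in [17, 4, 23, 10, 24, 8]
`n_items` takes the values: 0 → 1

Answer: 1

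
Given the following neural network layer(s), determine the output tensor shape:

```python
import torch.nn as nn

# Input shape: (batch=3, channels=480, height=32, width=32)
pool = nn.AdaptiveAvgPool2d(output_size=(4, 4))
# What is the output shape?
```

Input: (3, 480, 32, 32) -> Output: (3, 480, 4, 4)

Answer: (3, 480, 4, 4)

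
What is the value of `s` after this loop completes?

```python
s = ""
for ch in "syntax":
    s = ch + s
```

Reverse 'syntax'
`s` takes the values: "" → "s" → "ys" → "nys" → "tnys" → "atnys" → "xatnys"

Answer: "xatnys"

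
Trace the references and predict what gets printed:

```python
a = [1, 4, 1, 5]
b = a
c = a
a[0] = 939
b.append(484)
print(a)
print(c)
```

Key concept: multiple aliases.
Step by step:
`a = [1, 4, 1, 5]` → a = [1, 4, 1, 5]
`b = a` → b = [1, 4, 1, 5] (same object as a)
`c = a` → c = [1, 4, 1, 5] (same object as a, b)
`a[0] = 939` → a = [939, 4, 1, 5] (same object as b, c); b = [939, 4, 1, 5] (same object as a, c); c = [939, 4, 1, 5] (same object as a, b)
`b.append(484)` → a = [939, 4, 1, 5, 484] (same object as b, c); b = [939, 4, 1, 5, 484] (same object as a, c); c = [939, 4, 1, 5, 484] (same object as a, b)
`print(a)` → prints [939, 4, 1, 5, 484]
`print(c)` → prints [939, 4, 1, 5, 484]

Answer:
[939, 4, 1, 5, 484]
[939, 4, 1, 5, 484]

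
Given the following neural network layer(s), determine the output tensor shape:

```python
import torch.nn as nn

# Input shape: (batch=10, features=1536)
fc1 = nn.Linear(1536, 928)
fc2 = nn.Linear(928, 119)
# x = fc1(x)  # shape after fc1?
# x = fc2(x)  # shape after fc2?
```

Input: (10, 1536) -> after fc1: (10, 928) -> Output: (10, 119)

Answer: (10, 119)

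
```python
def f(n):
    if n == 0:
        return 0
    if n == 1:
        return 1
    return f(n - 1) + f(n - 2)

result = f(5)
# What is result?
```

Build up from base cases: f(0)=0, f(1)=1, f(2)=1, f(3)=2, f(4)=3, f(5)=5

Answer: 5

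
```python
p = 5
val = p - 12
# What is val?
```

Trace:
`p = 5` → p = 5
`val = p - 12` → val = -7
So val = -7

Answer: -7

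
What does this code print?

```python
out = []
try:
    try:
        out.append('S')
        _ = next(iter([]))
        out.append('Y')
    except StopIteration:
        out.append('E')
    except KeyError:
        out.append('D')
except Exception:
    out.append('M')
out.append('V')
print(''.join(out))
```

Execution trace: 'S' (inner try body) → 'E' (inner except StopIteration) → 'V' (after the try/except). Output: SEV

Answer: SEV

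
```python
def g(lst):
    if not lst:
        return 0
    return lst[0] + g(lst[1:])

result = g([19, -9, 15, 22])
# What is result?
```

19 + (-9) + 15 + 22 + 0 = 47

Answer: 47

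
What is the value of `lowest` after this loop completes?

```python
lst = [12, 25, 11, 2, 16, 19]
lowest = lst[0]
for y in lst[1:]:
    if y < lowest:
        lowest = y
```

Minimum of [12, 25, 11, 2, 16, 19]
`lowest` takes the values: 12 → 11 → 2

Answer: 2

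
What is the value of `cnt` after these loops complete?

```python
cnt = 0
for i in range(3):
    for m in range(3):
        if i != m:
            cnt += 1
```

3² - 3 (exclude diagonal)
`cnt` takes the values: 0 → 1 → 2 → 3 → 4 → 5 → 6

Answer: 6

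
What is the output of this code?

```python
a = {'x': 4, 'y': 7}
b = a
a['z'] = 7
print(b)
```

Key concept: dict aliasing.
Step by step:
`a = {'x': 4, 'y': 7}` → a = {'x': 4, 'y': 7}
`b = a` → b = {'x': 4, 'y': 7} (same object as a)
`a['z'] = 7` → a = {'x': 4, 'y': 7, 'z': 7} (same object as b); b = {'x': 4, 'y': 7, 'z': 7} (same object as a)
`print(b)` → prints {'x': 4, 'y': 7, 'z': 7}

Answer: {'x': 4, 'y': 7, 'z': 7}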